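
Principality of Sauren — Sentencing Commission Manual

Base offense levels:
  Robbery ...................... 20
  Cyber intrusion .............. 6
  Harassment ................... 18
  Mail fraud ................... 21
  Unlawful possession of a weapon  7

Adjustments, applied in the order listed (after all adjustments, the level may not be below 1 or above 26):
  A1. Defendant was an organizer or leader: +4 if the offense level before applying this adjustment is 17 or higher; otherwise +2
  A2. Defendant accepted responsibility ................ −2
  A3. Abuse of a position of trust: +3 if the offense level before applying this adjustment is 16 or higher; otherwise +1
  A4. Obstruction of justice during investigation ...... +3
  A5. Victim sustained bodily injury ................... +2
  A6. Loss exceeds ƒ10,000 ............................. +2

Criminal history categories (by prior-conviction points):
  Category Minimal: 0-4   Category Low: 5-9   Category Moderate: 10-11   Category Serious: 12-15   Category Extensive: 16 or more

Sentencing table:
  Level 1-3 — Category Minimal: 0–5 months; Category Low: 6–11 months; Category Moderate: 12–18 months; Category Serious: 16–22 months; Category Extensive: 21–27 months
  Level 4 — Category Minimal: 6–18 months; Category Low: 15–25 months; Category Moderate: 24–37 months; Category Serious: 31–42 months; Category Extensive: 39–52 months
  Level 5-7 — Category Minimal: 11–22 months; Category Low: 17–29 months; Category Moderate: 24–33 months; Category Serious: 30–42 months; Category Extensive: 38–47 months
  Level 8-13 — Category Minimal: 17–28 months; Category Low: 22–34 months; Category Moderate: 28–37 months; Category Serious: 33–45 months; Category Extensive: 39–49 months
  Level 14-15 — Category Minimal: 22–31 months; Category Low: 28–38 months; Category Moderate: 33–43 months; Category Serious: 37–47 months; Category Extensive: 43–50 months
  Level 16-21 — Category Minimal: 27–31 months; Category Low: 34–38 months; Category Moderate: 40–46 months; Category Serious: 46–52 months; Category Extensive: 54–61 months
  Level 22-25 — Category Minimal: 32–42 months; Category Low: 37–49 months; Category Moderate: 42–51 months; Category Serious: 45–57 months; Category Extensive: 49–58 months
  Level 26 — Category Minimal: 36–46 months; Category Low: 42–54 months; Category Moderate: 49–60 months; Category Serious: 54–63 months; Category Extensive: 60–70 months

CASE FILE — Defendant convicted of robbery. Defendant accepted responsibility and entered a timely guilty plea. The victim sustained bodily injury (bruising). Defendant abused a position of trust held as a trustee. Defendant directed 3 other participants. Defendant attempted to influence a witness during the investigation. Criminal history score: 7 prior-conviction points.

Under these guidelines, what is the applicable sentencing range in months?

Base offense level for robbery: 20.
A1 applies (level before this adjustment is 20 ≥ 17, so +4): 20 + 4 = 24.
A2 applies: 24 − 2 = 22.
A3 applies (level before this adjustment is 22 ≥ 16, so +3): 22 + 3 = 25.
A4 applies: 25 + 3 = 28.
A5 applies: 28 + 2 = 30.
Level 30 exceeds the maximum of 26; capped at 26.
Final offense level: 26.
Criminal history: 7 prior points → Category Low (5-9).
Level 26 falls in the 26 band.
Grid: Level 26 × Category Low = 42-54 months.

42-54 months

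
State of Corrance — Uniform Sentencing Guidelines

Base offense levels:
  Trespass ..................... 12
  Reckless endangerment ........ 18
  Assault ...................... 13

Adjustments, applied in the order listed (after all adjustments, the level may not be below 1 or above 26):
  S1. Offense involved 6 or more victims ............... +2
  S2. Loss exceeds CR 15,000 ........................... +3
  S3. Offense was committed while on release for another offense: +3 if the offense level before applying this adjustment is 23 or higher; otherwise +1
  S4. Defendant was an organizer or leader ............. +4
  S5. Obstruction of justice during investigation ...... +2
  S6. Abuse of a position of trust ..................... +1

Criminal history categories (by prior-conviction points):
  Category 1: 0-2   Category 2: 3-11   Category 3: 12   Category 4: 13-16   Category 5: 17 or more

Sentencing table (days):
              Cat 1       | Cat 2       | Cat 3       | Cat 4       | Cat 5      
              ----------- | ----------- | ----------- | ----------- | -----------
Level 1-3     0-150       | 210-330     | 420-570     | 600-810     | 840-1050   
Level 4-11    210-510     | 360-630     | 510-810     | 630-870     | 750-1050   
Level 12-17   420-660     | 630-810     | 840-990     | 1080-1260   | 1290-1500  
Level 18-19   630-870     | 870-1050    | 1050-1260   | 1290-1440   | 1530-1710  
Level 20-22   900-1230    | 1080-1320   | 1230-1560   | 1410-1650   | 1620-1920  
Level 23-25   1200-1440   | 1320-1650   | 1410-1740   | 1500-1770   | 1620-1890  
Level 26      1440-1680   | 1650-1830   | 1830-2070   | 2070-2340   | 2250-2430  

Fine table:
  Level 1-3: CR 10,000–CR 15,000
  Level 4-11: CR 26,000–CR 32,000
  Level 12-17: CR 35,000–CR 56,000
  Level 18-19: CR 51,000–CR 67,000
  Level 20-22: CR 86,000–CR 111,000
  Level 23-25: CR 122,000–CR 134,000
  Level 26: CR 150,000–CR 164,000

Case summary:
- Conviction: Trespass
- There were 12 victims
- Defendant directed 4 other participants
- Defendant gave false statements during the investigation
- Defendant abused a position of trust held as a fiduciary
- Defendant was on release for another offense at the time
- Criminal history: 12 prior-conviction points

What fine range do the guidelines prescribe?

CR 86,000–CR 111,000

Base offense level for trespass: 12.
S1 applies: 12 + 2 = 14.
S2 does not apply.
S3 applies (level before this adjustment is 14 < 23, so +1): 14 + 1 = 15.
S4 applies: 15 + 4 = 19.
S5 applies: 19 + 2 = 21.
S6 applies: 21 + 1 = 22.
Final offense level: 22.
Level 22 falls in the 20-22 band.
Fine table: Level 20-22 → CR 86,000–CR 111,000.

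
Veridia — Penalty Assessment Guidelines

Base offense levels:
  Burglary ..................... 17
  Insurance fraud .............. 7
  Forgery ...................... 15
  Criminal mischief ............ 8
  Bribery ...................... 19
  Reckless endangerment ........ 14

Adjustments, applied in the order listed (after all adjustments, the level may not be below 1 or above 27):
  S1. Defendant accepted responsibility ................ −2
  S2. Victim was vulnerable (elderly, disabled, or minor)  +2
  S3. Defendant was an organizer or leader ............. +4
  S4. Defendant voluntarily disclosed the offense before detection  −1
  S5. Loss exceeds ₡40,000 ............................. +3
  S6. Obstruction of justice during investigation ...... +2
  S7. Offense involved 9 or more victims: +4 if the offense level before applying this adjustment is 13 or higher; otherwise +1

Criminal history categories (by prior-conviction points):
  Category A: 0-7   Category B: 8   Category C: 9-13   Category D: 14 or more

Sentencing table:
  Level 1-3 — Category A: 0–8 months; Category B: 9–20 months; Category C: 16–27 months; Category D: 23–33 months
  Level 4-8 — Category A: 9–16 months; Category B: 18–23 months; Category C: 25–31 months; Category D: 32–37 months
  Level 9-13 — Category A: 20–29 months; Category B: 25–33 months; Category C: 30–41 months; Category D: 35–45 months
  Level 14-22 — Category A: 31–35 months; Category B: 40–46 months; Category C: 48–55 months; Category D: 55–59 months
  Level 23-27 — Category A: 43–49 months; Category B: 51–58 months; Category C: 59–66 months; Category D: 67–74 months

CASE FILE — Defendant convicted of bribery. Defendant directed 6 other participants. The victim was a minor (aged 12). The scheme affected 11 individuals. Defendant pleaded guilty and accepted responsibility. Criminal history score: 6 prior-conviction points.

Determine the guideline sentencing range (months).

43-49 months

Base offense level for bribery: 19.
S1 applies: 19 − 2 = 17.
S2 applies: 17 + 2 = 19.
S3 applies: 19 + 4 = 23.
S4 does not apply.
S7 applies (level before this adjustment is 23 ≥ 13, so +4): 23 + 4 = 27.
Final offense level: 27.
Criminal history: 6 prior points → Category A (0-7).
Level 27 falls in the 23-27 band.
Grid: Level 23-27 × Category A = 43-49 months.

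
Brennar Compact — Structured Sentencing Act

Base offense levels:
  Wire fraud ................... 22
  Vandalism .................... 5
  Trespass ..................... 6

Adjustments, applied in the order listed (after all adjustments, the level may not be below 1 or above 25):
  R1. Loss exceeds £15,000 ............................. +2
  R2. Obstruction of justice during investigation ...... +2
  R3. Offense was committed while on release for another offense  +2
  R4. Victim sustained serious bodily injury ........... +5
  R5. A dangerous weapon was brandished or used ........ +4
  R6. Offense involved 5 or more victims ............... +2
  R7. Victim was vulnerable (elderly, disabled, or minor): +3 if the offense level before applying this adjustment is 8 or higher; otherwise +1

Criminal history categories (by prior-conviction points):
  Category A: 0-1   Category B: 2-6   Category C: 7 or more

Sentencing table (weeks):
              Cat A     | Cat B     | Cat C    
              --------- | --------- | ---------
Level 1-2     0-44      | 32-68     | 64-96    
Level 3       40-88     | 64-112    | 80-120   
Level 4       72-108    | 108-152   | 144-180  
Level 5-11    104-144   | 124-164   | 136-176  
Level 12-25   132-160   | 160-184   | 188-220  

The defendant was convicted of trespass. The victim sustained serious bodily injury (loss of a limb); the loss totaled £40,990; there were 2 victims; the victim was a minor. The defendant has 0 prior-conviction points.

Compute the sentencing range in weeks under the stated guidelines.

Base offense level for trespass: 6.
R1 applies: 6 + 2 = 8.
R4 applies: 8 + 5 = 13.
R6 does not apply.
R7 applies (level before this adjustment is 13 ≥ 8, so +3): 13 + 3 = 16.
Final offense level: 16.
Criminal history: 0 prior points → Category A (0-1).
Level 16 falls in the 12-25 band.
Grid: Level 12-25 × Category A = 132-160 weeks.

132-160 weeks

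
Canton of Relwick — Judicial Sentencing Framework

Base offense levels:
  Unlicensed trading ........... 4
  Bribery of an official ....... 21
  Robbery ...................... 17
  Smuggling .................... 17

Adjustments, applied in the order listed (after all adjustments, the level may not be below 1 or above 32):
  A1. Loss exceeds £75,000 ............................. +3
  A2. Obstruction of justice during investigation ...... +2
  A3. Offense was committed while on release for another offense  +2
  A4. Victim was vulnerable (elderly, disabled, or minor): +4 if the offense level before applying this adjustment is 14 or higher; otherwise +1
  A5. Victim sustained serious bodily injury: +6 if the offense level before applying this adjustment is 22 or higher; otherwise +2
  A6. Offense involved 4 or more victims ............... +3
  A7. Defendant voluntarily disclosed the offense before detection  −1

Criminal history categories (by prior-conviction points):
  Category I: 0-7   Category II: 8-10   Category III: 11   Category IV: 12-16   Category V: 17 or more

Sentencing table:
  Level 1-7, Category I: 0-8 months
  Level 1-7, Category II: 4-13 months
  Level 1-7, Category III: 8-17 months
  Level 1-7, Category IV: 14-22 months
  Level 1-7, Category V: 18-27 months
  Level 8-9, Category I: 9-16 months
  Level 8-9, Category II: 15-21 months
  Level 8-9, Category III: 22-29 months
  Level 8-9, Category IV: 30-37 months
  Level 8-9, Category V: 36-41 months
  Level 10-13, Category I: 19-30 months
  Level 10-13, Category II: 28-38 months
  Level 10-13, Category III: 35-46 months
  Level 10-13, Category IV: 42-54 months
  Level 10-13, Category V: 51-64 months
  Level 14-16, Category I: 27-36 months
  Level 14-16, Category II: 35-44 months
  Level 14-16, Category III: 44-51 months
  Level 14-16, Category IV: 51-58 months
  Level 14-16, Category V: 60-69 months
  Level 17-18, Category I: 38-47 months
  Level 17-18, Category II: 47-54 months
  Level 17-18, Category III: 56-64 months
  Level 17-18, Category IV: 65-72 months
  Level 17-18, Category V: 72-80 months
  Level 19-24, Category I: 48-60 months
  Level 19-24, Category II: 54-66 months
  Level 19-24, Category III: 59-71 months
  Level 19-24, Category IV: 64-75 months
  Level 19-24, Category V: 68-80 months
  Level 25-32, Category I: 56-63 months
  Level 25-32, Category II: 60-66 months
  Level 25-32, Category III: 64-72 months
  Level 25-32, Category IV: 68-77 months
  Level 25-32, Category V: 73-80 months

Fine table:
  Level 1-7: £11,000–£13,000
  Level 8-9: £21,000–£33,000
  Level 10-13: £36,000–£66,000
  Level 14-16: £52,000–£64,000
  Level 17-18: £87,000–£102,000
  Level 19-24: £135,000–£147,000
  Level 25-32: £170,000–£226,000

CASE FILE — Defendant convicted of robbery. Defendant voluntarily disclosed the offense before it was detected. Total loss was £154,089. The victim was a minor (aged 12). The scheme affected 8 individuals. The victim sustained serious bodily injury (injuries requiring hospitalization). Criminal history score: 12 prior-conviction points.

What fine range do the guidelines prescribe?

Base offense level for robbery: 17.
A1 applies: 17 + 3 = 20.
A3 does not apply.
A4 applies (level before this adjustment is 20 ≥ 14, so +4): 20 + 4 = 24.
A5 applies (level before this adjustment is 24 ≥ 22, so +6): 24 + 6 = 30.
A6 applies: 30 + 3 = 33.
A7 applies: 33 − 1 = 32.
Final offense level: 32.
Level 32 falls in the 25-32 band.
Fine table: Level 25-32 → £170,000–£226,000.

£170,000–£226,000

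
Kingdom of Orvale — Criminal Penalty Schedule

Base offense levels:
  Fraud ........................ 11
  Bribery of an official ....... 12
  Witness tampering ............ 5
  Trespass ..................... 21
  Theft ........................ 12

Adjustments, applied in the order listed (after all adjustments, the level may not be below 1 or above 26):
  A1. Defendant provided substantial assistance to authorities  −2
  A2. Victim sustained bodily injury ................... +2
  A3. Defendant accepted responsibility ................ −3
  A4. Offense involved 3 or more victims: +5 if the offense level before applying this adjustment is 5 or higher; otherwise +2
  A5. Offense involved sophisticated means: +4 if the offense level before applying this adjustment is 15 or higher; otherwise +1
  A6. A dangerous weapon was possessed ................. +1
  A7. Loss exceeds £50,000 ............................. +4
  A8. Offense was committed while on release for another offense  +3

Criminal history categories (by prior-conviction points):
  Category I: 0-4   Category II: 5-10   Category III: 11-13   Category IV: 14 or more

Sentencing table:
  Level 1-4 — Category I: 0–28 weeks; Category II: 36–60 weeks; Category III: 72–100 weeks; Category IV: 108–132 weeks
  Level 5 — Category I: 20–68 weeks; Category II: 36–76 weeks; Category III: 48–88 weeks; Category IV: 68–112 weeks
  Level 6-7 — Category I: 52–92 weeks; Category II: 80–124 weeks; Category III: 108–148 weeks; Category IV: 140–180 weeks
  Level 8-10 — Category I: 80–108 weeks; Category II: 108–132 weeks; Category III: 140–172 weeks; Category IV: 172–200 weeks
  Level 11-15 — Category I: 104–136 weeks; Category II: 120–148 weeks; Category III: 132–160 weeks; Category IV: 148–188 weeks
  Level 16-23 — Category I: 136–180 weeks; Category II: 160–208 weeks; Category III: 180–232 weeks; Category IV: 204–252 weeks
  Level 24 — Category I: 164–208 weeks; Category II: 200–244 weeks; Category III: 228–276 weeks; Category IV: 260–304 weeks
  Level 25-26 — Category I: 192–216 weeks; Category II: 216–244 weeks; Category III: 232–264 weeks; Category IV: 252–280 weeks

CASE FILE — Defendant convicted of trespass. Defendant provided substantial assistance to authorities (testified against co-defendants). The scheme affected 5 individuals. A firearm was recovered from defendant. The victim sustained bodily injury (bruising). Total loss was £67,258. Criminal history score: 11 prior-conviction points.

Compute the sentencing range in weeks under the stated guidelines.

232-264 weeks

Base offense level for trespass: 21.
A1 applies: 21 − 2 = 19.
A2 applies: 19 + 2 = 21.
A4 applies (level before this adjustment is 21 ≥ 5, so +5): 21 + 5 = 26.
A5 does not apply.
A6 applies: 26 + 1 = 27.
A7 applies: 27 + 4 = 31.
Level 31 exceeds the maximum of 26; capped at 26.
Final offense level: 26.
Criminal history: 11 prior points → Category III (11-13).
Level 26 falls in the 25-26 band.
Grid: Level 25-26 × Category III = 232-264 weeks.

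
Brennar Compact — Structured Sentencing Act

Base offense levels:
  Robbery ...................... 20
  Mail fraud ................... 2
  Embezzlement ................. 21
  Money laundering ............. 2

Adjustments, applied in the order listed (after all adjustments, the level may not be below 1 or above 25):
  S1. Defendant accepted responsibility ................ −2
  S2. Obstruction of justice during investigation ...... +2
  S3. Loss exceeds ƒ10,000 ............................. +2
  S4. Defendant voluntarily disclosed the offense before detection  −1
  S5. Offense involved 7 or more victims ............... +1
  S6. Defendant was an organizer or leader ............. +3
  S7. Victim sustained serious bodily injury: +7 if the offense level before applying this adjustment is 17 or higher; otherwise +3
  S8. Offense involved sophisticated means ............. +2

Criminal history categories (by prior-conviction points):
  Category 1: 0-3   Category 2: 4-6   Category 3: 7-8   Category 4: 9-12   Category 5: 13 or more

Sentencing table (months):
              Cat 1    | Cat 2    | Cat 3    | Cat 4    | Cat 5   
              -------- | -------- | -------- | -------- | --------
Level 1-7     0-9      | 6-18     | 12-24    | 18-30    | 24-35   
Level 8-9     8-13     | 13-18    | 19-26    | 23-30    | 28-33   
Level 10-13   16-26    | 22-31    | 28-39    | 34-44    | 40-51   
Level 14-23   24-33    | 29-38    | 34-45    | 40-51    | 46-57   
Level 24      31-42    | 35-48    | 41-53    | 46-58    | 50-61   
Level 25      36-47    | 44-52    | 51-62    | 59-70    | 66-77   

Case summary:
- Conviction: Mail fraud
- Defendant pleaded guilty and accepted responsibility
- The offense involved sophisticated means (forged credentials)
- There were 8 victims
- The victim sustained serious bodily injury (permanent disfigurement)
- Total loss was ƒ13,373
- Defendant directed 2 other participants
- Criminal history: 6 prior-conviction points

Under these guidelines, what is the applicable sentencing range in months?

22-31 months

Base offense level for mail fraud: 2.
S1 applies: 2 − 2 = 0.
S3 applies: 0 + 2 = 2.
S5 applies: 2 + 1 = 3.
S6 applies: 3 + 3 = 6.
S7 applies (level before this adjustment is 6 < 17, so +3): 6 + 3 = 9.
S8 applies: 9 + 2 = 11.
Final offense level: 11.
Criminal history: 6 prior points → Category 2 (4-6).
Level 11 falls in the 10-13 band.
Grid: Level 10-13 × Category 2 = 22-31 months.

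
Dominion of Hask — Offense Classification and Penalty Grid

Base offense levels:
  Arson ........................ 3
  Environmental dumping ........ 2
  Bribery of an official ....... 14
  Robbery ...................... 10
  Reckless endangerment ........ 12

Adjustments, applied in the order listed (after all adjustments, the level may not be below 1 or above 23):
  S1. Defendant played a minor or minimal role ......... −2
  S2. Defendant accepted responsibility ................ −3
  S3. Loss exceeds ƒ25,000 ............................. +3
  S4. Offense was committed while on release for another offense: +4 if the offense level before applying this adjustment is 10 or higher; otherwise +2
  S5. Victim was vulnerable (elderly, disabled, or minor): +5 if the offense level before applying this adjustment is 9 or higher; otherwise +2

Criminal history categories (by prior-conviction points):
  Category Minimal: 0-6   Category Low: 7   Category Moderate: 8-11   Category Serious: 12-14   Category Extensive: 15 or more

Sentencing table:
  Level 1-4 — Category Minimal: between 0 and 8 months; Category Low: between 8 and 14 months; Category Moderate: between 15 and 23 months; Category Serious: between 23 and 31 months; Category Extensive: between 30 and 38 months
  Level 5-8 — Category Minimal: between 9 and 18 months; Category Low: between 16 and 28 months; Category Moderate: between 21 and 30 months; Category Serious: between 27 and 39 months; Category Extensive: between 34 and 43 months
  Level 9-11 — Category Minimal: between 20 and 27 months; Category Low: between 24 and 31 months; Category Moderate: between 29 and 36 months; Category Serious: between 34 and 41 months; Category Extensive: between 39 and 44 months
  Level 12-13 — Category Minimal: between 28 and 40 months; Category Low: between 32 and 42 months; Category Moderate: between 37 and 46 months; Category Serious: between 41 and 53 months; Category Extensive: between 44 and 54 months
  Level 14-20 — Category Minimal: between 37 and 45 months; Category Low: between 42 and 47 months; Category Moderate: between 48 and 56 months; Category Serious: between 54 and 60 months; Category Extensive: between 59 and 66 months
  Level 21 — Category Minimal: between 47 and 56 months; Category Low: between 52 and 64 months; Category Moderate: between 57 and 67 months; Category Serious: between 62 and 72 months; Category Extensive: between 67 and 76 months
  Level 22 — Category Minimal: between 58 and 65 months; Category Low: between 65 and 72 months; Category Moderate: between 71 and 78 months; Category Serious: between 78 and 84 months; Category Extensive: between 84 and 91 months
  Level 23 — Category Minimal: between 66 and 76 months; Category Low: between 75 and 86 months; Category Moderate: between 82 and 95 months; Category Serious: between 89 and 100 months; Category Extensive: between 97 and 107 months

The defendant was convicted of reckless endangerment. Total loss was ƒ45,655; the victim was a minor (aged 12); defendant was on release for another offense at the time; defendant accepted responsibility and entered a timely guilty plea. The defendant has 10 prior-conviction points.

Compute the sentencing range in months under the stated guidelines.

Base offense level for reckless endangerment: 12.
S1 does not apply.
S2 applies: 12 − 3 = 9.
S3 applies: 9 + 3 = 12.
S4 applies (level before this adjustment is 12 ≥ 10, so +4): 12 + 4 = 16.
S5 applies (level before this adjustment is 16 ≥ 9, so +5): 16 + 5 = 21.
Final offense level: 21.
Criminal history: 10 prior points → Category Moderate (8-11).
Level 21 falls in the 21 band.
Grid: Level 21 × Category Moderate = 57-67 months.

57-67 months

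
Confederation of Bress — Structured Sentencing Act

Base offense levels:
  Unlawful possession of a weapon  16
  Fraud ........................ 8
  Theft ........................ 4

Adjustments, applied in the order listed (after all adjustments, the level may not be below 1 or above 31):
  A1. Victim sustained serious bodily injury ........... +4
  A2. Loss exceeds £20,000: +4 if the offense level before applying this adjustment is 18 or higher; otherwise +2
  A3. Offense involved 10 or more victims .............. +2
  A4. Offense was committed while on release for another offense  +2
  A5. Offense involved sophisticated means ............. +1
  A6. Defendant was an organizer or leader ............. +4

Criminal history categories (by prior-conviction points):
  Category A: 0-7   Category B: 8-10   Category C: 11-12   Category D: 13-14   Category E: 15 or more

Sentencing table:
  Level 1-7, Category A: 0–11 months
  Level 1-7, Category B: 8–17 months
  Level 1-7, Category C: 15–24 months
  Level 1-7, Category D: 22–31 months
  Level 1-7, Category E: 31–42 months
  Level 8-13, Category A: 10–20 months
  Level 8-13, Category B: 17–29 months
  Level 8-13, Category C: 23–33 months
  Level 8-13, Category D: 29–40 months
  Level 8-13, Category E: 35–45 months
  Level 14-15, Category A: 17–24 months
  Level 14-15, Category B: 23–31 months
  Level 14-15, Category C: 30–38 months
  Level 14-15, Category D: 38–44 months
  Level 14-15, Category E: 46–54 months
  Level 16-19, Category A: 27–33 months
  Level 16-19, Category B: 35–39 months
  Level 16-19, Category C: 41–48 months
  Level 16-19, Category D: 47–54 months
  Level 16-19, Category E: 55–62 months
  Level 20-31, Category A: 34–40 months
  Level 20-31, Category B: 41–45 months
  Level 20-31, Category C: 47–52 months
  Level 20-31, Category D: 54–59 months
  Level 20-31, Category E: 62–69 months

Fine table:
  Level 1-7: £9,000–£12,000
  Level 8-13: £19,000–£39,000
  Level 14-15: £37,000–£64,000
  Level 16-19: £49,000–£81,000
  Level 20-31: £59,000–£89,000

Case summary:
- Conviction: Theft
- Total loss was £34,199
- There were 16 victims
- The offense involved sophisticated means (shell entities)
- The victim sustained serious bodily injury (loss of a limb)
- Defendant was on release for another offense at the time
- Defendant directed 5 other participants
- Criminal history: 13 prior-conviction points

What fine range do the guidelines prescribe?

Base offense level for theft: 4.
A1 applies: 4 + 4 = 8.
A2 applies (level before this adjustment is 8 < 18, so +2): 8 + 2 = 10.
A3 applies: 10 + 2 = 12.
A4 applies: 12 + 2 = 14.
A5 applies: 14 + 1 = 15.
A6 applies: 15 + 4 = 19.
Final offense level: 19.
Level 19 falls in the 16-19 band.
Fine table: Level 16-19 → £49,000–£81,000.

£49,000–£81,000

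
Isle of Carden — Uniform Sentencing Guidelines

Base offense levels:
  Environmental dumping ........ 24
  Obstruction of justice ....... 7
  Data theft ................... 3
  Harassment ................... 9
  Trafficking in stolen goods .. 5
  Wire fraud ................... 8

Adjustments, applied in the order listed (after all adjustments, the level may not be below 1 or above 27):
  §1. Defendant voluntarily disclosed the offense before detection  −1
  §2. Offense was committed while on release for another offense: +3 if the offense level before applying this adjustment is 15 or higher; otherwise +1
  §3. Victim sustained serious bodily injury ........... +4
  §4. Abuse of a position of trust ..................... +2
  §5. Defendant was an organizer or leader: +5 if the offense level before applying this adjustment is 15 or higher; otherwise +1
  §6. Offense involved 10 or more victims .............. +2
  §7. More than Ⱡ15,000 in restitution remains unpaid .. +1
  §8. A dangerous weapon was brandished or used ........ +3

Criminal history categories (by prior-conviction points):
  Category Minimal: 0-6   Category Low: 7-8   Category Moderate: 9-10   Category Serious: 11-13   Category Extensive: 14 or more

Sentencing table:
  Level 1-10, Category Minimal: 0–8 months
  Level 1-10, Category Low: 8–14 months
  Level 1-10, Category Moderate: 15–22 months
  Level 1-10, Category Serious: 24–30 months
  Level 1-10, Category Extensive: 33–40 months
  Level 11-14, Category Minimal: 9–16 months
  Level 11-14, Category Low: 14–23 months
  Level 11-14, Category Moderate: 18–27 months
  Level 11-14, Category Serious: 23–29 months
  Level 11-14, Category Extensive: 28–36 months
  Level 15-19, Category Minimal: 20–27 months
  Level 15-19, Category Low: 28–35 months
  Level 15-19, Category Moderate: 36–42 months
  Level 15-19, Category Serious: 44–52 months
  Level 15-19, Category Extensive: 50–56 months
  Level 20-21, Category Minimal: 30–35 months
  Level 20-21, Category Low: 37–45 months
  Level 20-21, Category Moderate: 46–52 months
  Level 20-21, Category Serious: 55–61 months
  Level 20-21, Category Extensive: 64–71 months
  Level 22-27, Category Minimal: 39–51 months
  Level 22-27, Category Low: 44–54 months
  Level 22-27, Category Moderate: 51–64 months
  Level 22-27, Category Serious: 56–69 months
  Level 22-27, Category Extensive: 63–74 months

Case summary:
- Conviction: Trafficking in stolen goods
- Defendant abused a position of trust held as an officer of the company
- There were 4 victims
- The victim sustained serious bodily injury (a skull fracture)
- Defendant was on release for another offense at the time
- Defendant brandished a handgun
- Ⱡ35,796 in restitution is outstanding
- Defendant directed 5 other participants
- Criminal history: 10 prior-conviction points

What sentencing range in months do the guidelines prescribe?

Base offense level for trafficking in stolen goods: 5.
§1 does not apply.
§2 applies (level before this adjustment is 5 < 15, so +1): 5 + 1 = 6.
§3 applies: 6 + 4 = 10.
§4 applies: 10 + 2 = 12.
§5 applies (level before this adjustment is 12 < 15, so +1): 12 + 1 = 13.
§7 applies: 13 + 1 = 14.
§8 applies: 14 + 3 = 17.
Final offense level: 17.
Criminal history: 10 prior points → Category Moderate (9-10).
Level 17 falls in the 15-19 band.
Grid: Level 15-19 × Category Moderate = 36-42 months.

36-42 months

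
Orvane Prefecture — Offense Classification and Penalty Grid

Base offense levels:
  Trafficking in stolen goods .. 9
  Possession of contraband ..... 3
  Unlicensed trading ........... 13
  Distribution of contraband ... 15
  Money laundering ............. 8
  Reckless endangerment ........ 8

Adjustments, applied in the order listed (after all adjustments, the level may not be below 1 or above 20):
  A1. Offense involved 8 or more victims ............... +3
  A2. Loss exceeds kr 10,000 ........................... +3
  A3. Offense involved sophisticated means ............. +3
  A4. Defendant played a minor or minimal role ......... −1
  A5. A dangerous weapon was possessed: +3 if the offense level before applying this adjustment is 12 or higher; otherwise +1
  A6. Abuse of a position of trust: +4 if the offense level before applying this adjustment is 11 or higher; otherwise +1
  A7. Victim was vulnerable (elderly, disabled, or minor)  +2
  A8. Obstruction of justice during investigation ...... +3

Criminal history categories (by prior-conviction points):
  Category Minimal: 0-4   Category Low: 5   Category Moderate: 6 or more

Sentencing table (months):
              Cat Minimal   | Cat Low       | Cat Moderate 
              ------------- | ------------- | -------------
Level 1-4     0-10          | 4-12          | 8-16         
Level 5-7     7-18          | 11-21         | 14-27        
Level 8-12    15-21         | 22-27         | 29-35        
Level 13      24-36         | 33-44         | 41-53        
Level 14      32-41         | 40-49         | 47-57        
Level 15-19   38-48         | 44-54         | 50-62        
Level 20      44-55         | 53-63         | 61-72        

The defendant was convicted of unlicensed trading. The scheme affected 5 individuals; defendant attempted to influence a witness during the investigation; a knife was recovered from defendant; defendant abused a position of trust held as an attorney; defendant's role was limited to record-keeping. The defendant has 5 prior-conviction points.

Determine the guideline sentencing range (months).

Base offense level for unlicensed trading: 13.
A4 applies: 13 − 1 = 12.
A5 applies (level before this adjustment is 12 ≥ 12, so +3): 12 + 3 = 15.
A6 applies (level before this adjustment is 15 ≥ 11, so +4): 15 + 4 = 19.
A8 applies: 19 + 3 = 22.
Level 22 exceeds the maximum of 20; capped at 20.
Final offense level: 20.
Criminal history: 5 prior points → Category Low (5).
Level 20 falls in the 20 band.
Grid: Level 20 × Category Low = 53-63 months.

53-63 months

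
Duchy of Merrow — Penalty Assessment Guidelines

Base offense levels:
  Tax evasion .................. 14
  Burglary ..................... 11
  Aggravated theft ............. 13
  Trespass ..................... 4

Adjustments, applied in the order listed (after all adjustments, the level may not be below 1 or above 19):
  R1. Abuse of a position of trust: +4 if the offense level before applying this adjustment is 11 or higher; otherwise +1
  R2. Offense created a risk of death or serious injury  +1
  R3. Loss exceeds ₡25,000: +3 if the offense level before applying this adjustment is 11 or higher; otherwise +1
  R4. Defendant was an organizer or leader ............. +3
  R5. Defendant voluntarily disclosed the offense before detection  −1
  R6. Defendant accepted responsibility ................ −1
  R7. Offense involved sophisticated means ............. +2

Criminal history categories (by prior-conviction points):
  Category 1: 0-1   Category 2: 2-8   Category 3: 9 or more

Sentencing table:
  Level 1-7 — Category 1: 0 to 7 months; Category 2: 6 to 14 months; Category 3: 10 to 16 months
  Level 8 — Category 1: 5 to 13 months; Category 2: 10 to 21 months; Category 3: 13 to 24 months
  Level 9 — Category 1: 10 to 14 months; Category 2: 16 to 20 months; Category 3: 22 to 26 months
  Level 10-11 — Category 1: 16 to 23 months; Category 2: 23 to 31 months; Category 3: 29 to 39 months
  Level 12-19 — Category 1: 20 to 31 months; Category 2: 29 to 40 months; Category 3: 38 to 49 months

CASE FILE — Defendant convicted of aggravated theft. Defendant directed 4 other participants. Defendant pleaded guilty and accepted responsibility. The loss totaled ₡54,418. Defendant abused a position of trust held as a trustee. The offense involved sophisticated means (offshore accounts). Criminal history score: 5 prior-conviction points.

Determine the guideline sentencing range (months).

Base offense level for aggravated theft: 13.
R1 applies (level before this adjustment is 13 ≥ 11, so +4): 13 + 4 = 17.
R2 does not apply.
R3 applies (level before this adjustment is 17 ≥ 11, so +3): 17 + 3 = 20.
R4 applies: 20 + 3 = 23.
R6 applies: 23 − 1 = 22.
R7 applies: 22 + 2 = 24.
Level 24 exceeds the maximum of 19; capped at 19.
Final offense level: 19.
Criminal history: 5 prior points → Category 2 (2-8).
Level 19 falls in the 12-19 band.
Grid: Level 12-19 × Category 2 = 29-40 months.

29-40 months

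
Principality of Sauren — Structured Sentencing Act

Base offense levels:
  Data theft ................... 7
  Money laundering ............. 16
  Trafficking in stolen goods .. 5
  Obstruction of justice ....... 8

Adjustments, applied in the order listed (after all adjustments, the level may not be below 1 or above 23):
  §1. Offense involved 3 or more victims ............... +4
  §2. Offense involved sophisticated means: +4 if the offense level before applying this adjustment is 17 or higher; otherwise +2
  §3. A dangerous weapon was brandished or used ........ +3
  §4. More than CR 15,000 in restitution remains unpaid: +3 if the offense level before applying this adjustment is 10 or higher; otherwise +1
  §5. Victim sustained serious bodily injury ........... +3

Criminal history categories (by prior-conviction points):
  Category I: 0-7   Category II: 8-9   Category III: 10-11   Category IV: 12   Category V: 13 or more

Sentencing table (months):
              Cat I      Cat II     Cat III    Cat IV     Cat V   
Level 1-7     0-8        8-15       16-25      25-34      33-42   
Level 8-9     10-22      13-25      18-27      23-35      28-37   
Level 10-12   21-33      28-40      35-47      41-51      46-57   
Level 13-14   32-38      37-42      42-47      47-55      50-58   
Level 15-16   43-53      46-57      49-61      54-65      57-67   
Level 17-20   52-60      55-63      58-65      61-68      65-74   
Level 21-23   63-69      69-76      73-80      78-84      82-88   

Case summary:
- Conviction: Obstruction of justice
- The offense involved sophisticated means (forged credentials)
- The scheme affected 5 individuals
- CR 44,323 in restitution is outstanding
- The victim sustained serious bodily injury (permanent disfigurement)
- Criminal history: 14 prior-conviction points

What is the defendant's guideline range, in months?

Base offense level for obstruction of justice: 8.
§1 applies: 8 + 4 = 12.
§2 applies (level before this adjustment is 12 < 17, so +2): 12 + 2 = 14.
§3 does not apply.
§4 applies (level before this adjustment is 14 ≥ 10, so +3): 14 + 3 = 17.
§5 applies: 17 + 3 = 20.
Final offense level: 20.
Criminal history: 14 prior points → Category V (13+).
Level 20 falls in the 17-20 band.
Grid: Level 17-20 × Category V = 65-74 months.

65-74 months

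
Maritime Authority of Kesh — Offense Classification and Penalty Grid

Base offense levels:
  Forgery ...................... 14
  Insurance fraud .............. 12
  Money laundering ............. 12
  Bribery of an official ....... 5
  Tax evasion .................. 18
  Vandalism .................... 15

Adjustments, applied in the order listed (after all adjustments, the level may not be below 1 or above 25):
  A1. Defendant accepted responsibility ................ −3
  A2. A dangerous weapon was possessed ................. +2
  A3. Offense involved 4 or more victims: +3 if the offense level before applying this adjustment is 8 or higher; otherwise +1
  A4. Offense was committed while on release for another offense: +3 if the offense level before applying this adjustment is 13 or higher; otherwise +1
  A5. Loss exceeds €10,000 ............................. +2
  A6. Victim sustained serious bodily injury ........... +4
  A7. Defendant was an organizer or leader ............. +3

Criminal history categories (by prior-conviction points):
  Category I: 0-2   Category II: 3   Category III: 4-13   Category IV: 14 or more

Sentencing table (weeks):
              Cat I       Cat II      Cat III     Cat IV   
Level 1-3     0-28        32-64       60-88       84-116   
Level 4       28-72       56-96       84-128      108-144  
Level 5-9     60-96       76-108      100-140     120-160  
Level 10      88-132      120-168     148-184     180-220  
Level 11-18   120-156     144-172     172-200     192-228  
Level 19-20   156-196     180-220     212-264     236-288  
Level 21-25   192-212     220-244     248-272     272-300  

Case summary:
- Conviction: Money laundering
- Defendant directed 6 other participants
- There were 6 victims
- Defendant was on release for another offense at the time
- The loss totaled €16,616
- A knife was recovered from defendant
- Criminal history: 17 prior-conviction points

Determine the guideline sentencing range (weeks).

Base offense level for money laundering: 12.
A1 does not apply.
A2 applies: 12 + 2 = 14.
A3 applies (level before this adjustment is 14 ≥ 8, so +3): 14 + 3 = 17.
A4 applies (level before this adjustment is 17 ≥ 13, so +3): 17 + 3 = 20.
A5 applies: 20 + 2 = 22.
A6 does not apply.
A7 applies: 22 + 3 = 25.
Final offense level: 25.
Criminal history: 17 prior points → Category IV (14+).
Level 25 falls in the 21-25 band.
Grid: Level 21-25 × Category IV = 272-300 weeks.

272-300 weeks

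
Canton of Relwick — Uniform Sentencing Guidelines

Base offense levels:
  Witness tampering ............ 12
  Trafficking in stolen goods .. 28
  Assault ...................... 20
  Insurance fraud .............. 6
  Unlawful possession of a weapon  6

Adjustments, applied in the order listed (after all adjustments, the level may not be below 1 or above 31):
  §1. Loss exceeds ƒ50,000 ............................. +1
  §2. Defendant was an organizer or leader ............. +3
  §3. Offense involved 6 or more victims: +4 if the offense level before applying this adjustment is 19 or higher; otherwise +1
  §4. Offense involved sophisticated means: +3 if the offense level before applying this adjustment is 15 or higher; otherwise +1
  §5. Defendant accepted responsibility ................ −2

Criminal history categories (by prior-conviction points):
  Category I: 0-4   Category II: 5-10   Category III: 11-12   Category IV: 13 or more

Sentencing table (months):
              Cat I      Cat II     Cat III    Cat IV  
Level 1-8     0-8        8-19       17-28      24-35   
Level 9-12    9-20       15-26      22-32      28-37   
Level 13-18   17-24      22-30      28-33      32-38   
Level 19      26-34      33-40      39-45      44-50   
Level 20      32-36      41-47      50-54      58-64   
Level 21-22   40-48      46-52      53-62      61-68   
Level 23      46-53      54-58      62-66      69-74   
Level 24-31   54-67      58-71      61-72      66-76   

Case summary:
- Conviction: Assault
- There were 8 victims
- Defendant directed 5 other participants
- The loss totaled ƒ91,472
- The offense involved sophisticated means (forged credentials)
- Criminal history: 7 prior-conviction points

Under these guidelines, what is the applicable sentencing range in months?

58-71 months

Base offense level for assault: 20.
§1 applies: 20 + 1 = 21.
§2 applies: 21 + 3 = 24.
§3 applies (level before this adjustment is 24 ≥ 19, so +4): 24 + 4 = 28.
§4 applies (level before this adjustment is 28 ≥ 15, so +3): 28 + 3 = 31.
§5 does not apply.
Final offense level: 31.
Criminal history: 7 prior points → Category II (5-10).
Level 31 falls in the 24-31 band.
Grid: Level 24-31 × Category II = 58-71 months.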